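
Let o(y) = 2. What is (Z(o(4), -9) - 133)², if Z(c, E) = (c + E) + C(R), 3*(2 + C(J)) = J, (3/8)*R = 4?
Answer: 1552516/81 ≈ 19167.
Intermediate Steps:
R = 32/3 (R = (8/3)*4 = 32/3 ≈ 10.667)
C(J) = -2 + J/3
Z(c, E) = 14/9 + E + c (Z(c, E) = (c + E) + (-2 + (⅓)*(32/3)) = (E + c) + (-2 + 32/9) = (E + c) + 14/9 = 14/9 + E + c)
(Z(o(4), -9) - 133)² = ((14/9 - 9 + 2) - 133)² = (-49/9 - 133)² = (-1246/9)² = 1552516/81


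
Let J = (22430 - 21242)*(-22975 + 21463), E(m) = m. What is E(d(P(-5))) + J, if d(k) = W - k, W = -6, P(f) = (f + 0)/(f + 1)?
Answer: -7185053/4 ≈ -1.7963e+6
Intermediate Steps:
P(f) = f/(1 + f)
d(k) = -6 - k
J = -1796256 (J = 1188*(-1512) = -1796256)
E(d(P(-5))) + J = (-6 - (-5)/(1 - 5)) - 1796256 = (-6 - (-5)/(-4)) - 1796256 = (-6 - (-5)*(-1)/4) - 1796256 = (-6 - 1*5/4) - 1796256 = (-6 - 5/4) - 1796256 = -29/4 - 1796256 = -7185053/4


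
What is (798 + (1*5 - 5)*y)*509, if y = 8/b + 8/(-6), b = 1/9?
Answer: 406182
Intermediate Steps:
b = ⅑ ≈ 0.11111
y = 212/3 (y = 8/(⅑) + 8/(-6) = 8*9 + 8*(-⅙) = 72 - 4/3 = 212/3 ≈ 70.667)
(798 + (1*5 - 5)*y)*509 = (798 + (1*5 - 5)*(212/3))*509 = (798 + (5 - 5)*(212/3))*509 = (798 + 0*(212/3))*509 = (798 + 0)*509 = 798*509 = 406182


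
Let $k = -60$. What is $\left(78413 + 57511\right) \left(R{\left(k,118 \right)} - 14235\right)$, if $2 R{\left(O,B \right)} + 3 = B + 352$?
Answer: $-1903139886$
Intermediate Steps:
$R{\left(O,B \right)} = \frac{349}{2} + \frac{B}{2}$ ($R{\left(O,B \right)} = - \frac{3}{2} + \frac{B + 352}{2} = - \frac{3}{2} + \frac{352 + B}{2} = - \frac{3}{2} + \left(176 + \frac{B}{2}\right) = \frac{349}{2} + \frac{B}{2}$)
$\left(78413 + 57511\right) \left(R{\left(k,118 \right)} - 14235\right) = \left(78413 + 57511\right) \left(\left(\frac{349}{2} + \frac{1}{2} \cdot 118\right) - 14235\right) = 135924 \left(\left(\frac{349}{2} + 59\right) - 14235\right) = 135924 \left(\frac{467}{2} - 14235\right) = 135924 \left(- \frac{28003}{2}\right) = -1903139886$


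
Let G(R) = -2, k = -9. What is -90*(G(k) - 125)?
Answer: 11430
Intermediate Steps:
-90*(G(k) - 125) = -90*(-2 - 125) = -90*(-127) = 11430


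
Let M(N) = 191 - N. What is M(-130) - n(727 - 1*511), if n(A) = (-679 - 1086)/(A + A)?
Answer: 140437/432 ≈ 325.09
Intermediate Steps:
n(A) = -1765/(2*A) (n(A) = -1765*1/(2*A) = -1765/(2*A))
M(-130) - n(727 - 1*511) = (191 - 1*(-130)) - (-1765)/(2*(727 - 1*511)) = (191 + 130) - (-1765)/(2*(727 - 511)) = 321 - (-1765)/(2*216) = 321 - 1*(-1765/432) = 321 + 1765/432 = 140437/432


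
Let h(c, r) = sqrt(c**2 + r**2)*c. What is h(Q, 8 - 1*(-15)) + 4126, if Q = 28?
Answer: 4126 + 28*sqrt(1313) ≈ 5140.6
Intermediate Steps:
h(c, r) = c*sqrt(c**2 + r**2)
h(Q, 8 - 1*(-15)) + 4126 = 28*sqrt(28**2 + (8 - 1*(-15))**2) + 4126 = 28*sqrt(784 + (8 + 15)**2) + 4126 = 28*sqrt(784 + 23**2) + 4126 = 28*sqrt(784 + 529) + 4126 = 28*sqrt(1313) + 4126 = 4126 + 28*sqrt(1313)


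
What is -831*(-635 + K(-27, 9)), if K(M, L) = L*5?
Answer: 490290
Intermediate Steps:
K(M, L) = 5*L
-831*(-635 + K(-27, 9)) = -831*(-635 + 5*9) = -831*(-635 + 45) = -831*(-590) = 490290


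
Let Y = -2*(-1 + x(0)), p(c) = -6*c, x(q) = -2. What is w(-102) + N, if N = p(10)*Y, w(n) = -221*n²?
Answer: -2299644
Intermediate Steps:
Y = 6 (Y = -2*(-1 - 2) = -2*(-3) = 6)
N = -360 (N = -6*10*6 = -60*6 = -360)
w(-102) + N = -221*(-102)² - 360 = -221*10404 - 360 = -2299284 - 360 = -2299644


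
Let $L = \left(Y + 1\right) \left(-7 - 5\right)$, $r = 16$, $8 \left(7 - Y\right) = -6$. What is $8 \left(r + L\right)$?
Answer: $-712$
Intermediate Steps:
$Y = \frac{31}{4}$ ($Y = 7 - - \frac{3}{4} = 7 + \frac{3}{4} = \frac{31}{4} \approx 7.75$)
$L = -105$ ($L = \left(\frac{31}{4} + 1\right) \left(-7 - 5\right) = \frac{35}{4} \left(-12\right) = -105$)
$8 \left(r + L\right) = 8 \left(16 - 105\right) = 8 \left(-89\right) = -712$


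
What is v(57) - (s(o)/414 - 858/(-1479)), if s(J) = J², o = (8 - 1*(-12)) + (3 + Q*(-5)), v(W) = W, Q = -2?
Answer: 1219837/22678 ≈ 53.789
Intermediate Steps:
o = 33 (o = (8 - 1*(-12)) + (3 - 2*(-5)) = (8 + 12) + (3 + 10) = 20 + 13 = 33)
v(57) - (s(o)/414 - 858/(-1479)) = 57 - (33²/414 - 858/(-1479)) = 57 - (1089*(1/414) - 858*(-1/1479)) = 57 - (121/46 + 286/493) = 57 - 1*72809/22678 = 57 - 72809/22678 = 1219837/22678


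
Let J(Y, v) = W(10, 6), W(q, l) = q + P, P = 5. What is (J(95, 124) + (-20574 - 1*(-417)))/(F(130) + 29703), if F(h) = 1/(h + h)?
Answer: -5236920/7722781 ≈ -0.67811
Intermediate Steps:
F(h) = 1/(2*h)
W(q, l) = 5 + q (W(q, l) = q + 5 = 5 + q)
J(Y, v) = 15 (J(Y, v) = 5 + 10 = 15)
(J(95, 124) + (-20574 - 1*(-417)))/(F(130) + 29703) = (15 + (-20574 - 1*(-417)))/((½)/130 + 29703) = (15 + (-20574 + 417))/((½)*(1/130) + 29703) = (15 - 20157)/(1/260 + 29703) = -20142/7722781/260 = -20142*260/7722781 = -5236920/7722781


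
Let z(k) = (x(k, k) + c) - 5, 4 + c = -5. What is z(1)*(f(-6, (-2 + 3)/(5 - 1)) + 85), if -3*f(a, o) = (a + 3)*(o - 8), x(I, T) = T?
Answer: -4017/4 ≈ -1004.3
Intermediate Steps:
f(a, o) = -(-8 + o)*(3 + a)/3 (f(a, o) = -(a + 3)*(o - 8)/3 = -(3 + a)*(-8 + o)/3 = -(-8 + o)*(3 + a)/3)
c = -9 (c = -4 - 5 = -9)
z(k) = -14 + k (z(k) = (k - 9) - 5 = (-9 + k) - 5 = -14 + k)
z(1)*(f(-6, (-2 + 3)/(5 - 1)) + 85) = (-14 + 1)*((8 - (-2 + 3)/(5 - 1) + (8/3)*(-6) - ⅓*(-6)*(-2 + 3)/(5 - 1)) + 85) = -13*((8 - 1/4 - 16 - ⅓*(-6)*1/4) + 85) = -13*((8 - 1/4 - 16 - ⅓*(-6)*1*(¼)) + 85) = -13*((8 - 1*¼ - 16 - ⅓*(-6)*¼) + 85) = -13*((8 - ¼ - 16 + ½) + 85) = -13*(-31/4 + 85) = -13*309/4 = -4017/4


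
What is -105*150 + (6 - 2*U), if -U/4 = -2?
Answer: -15760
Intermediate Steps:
U = 8 (U = -4*(-2) = 8)
-105*150 + (6 - 2*U) = -105*150 + (6 - 2*8) = -15750 + (6 - 16) = -15750 - 10 = -15760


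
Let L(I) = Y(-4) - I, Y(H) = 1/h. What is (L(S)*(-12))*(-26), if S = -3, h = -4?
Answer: 858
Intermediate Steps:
Y(H) = -¼ (Y(H) = 1/(-4) = 1*(-¼) = -¼)
L(I) = -¼ - I
(L(S)*(-12))*(-26) = ((-¼ - 1*(-3))*(-12))*(-26) = ((-¼ + 3)*(-12))*(-26) = ((11/4)*(-12))*(-26) = -33*(-26) = 858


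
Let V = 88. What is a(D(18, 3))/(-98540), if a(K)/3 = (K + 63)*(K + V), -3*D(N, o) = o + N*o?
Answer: -2277/24635 ≈ -0.092430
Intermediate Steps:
D(N, o) = -o/3 - N*o/3 (D(N, o) = -(o + N*o)/3 = -o/3 - N*o/3)
a(K) = 3*(63 + K)*(88 + K) (a(K) = 3*((K + 63)*(K + 88)) = 3*((63 + K)*(88 + K)) = 3*(63 + K)*(88 + K))
a(D(18, 3))/(-98540) = (16632 + 3*(-⅓*3*(1 + 18))² + 453*(-⅓*3*(1 + 18)))/(-98540) = (16632 + 3*(-⅓*3*19)² + 453*(-⅓*3*19))*(-1/98540) = (16632 + 3*(-19)² + 453*(-19))*(-1/98540) = (16632 + 3*361 - 8607)*(-1/98540) = (16632 + 1083 - 8607)*(-1/98540) = 9108*(-1/98540) = -2277/24635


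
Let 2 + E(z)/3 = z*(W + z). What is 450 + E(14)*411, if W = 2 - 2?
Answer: 239652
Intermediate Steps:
W = 0
E(z) = -6 + 3*z² (E(z) = -6 + 3*(z*(0 + z)) = -6 + 3*(z*z) = -6 + 3*z²)
450 + E(14)*411 = 450 + (-6 + 3*14²)*411 = 450 + (-6 + 3*196)*411 = 450 + (-6 + 588)*411 = 450 + 582*411 = 450 + 239202 = 239652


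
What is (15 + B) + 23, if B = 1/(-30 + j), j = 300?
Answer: 10261/270 ≈ 38.004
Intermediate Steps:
B = 1/270 (B = 1/(-30 + 300) = 1/270 ≈ 0.0037037)
(15 + B) + 23 = (15 + 1/270) + 23 = 4051/270 + 23 = 10261/270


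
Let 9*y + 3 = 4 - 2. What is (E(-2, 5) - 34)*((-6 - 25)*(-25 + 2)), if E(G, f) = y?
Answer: -218891/9 ≈ -24321.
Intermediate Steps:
y = -⅑ (y = -⅓ + (4 - 2)/9 = -⅓ + (⅑)*2 = -⅓ + 2/9 = -⅑ ≈ -0.11111)
E(G, f) = -⅑
(E(-2, 5) - 34)*((-6 - 25)*(-25 + 2)) = (-⅑ - 34)*((-6 - 25)*(-25 + 2)) = -(-9517)*(-23)/9 = -307/9*713 = -218891/9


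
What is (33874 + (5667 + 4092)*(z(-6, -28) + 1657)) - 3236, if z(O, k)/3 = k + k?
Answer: 14561789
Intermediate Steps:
z(O, k) = 6*k (z(O, k) = 3*(k + k) = 3*(2*k) = 6*k)
(33874 + (5667 + 4092)*(z(-6, -28) + 1657)) - 3236 = (33874 + (5667 + 4092)*(6*(-28) + 1657)) - 3236 = (33874 + 9759*(-168 + 1657)) - 3236 = (33874 + 9759*1489) - 3236 = (33874 + 14531151) - 3236 = 14565025 - 3236 = 14561789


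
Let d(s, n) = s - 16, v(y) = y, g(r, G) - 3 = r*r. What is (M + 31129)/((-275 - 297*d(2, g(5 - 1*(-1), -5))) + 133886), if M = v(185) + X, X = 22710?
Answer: 18008/45923 ≈ 0.39213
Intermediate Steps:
g(r, G) = 3 + r² (g(r, G) = 3 + r*r = 3 + r²)
d(s, n) = -16 + s
M = 22895 (M = 185 + 22710 = 22895)
(M + 31129)/((-275 - 297*d(2, g(5 - 1*(-1), -5))) + 133886) = (22895 + 31129)/((-275 - 297*(-16 + 2)) + 133886) = 54024/((-275 - 297*(-14)) + 133886) = 54024/((-275 + 4158) + 133886) = 54024/(3883 + 133886) = 54024/137769 = 54024*(1/137769) = 18008/45923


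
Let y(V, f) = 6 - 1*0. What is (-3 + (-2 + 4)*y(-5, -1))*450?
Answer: 4050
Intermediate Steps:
y(V, f) = 6 (y(V, f) = 6 + 0 = 6)
(-3 + (-2 + 4)*y(-5, -1))*450 = (-3 + (-2 + 4)*6)*450 = (-3 + 2*6)*450 = (-3 + 12)*450 = 9*450 = 4050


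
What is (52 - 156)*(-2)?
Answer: 208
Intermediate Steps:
(52 - 156)*(-2) = -104*(-2) = 208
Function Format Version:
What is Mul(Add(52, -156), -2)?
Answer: 208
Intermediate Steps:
Mul(Add(52, -156), -2) = Mul(-104, -2) = 208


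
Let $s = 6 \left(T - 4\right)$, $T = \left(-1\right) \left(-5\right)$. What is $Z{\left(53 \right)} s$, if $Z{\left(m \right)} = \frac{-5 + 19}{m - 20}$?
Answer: $\frac{28}{11} \approx 2.5455$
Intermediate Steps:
$T = 5$
$s = 6$ ($s = 6 \left(5 - 4\right) = 6 \cdot 1 = 6$)
$Z{\left(m \right)} = \frac{14}{-20 + m}$
$Z{\left(53 \right)} s = \frac{14}{-20 + 53} \cdot 6 = \frac{14}{33} \cdot 6 = \frac{28}{11}$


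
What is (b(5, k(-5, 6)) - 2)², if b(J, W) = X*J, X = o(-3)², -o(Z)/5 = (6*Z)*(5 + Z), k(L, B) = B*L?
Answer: 26243352004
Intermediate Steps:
o(Z) = -30*Z*(5 + Z) (o(Z) = -5*6*Z*(5 + Z) = -30*Z*(5 + Z))
X = 32400 (X = (-30*(-3)*(5 - 3))² = (-30*(-3)*2)² = 180² = 32400)
b(J, W) = 32400*J
(b(5, k(-5, 6)) - 2)² = (32400*5 - 2)² = (162000 - 2)² = 161998² = 26243352004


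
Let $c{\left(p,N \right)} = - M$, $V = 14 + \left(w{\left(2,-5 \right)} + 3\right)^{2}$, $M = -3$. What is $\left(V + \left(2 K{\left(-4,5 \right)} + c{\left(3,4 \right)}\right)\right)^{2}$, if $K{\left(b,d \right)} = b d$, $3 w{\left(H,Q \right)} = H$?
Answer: $\frac{7396}{81} \approx 91.309$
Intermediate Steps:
$w{\left(H,Q \right)} = \frac{H}{3}$
$V = \frac{247}{9}$ ($V = 14 + \left(\frac{1}{3} \cdot 2 + 3\right)^{2} = 14 + \left(\frac{2}{3} + 3\right)^{2} = 14 + \left(\frac{11}{3}\right)^{2} = 14 + \frac{121}{9} = \frac{247}{9} \approx 27.444$)
$c{\left(p,N \right)} = 3$ ($c{\left(p,N \right)} = \left(-1\right) \left(-3\right) = 3$)
$\left(V + \left(2 K{\left(-4,5 \right)} + c{\left(3,4 \right)}\right)\right)^{2} = \left(\frac{247}{9} + \left(2 \left(\left(-4\right) 5\right) + 3\right)\right)^{2} = \left(\frac{247}{9} + \left(2 \left(-20\right) + 3\right)\right)^{2} = \left(\frac{247}{9} + \left(-40 + 3\right)\right)^{2} = \left(\frac{247}{9} - 37\right)^{2} = \left(- \frac{86}{9}\right)^{2} = \frac{7396}{81}$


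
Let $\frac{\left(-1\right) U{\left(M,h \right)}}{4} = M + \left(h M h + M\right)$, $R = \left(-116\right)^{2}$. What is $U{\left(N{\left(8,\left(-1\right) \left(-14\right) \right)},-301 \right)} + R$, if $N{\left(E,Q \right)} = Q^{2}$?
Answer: $-71019296$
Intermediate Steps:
$R = 13456$
$U{\left(M,h \right)} = - 8 M - 4 M h^{2}$ ($U{\left(M,h \right)} = - 4 \left(M + \left(h M h + M\right)\right) = - 4 \left(M + \left(M h h + M\right)\right) = - 4 \left(M + \left(M h^{2} + M\right)\right) = - 4 \left(M + \left(M + M h^{2}\right)\right) = - 4 \left(2 M + M h^{2}\right) = - 8 M - 4 M h^{2}$)
$U{\left(N{\left(8,\left(-1\right) \left(-14\right) \right)},-301 \right)} + R = - 4 \left(\left(-1\right) \left(-14\right)\right)^{2} \left(2 + \left(-301\right)^{2}\right) + 13456 = - 4 \cdot 14^{2} \left(2 + 90601\right) + 13456 = \left(-4\right) 196 \cdot 90603 + 13456 = -71032752 + 13456 = -71019296$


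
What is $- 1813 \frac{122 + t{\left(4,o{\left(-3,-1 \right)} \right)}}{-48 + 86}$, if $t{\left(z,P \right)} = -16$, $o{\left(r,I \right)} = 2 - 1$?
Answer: $- \frac{96089}{19} \approx -5057.3$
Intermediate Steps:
$o{\left(r,I \right)} = 1$ ($o{\left(r,I \right)} = 2 - 1 = 1$)
$- 1813 \frac{122 + t{\left(4,o{\left(-3,-1 \right)} \right)}}{-48 + 86} = - 1813 \frac{122 - 16}{-48 + 86} = - 1813 \cdot \frac{106}{38} = - 1813 \cdot 106 \cdot \frac{1}{38} = \left(-1813\right) \frac{53}{19} = - \frac{96089}{19}$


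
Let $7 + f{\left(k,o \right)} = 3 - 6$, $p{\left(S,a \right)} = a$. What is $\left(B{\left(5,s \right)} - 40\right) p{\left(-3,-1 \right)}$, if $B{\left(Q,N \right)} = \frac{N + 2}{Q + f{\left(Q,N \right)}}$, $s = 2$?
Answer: $\frac{204}{5} \approx 40.8$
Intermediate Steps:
$f{\left(k,o \right)} = -10$ ($f{\left(k,o \right)} = -7 + \left(3 - 6\right) = -7 - 3 = -10$)
$B{\left(Q,N \right)} = \frac{2 + N}{-10 + Q}$ ($B{\left(Q,N \right)} = \frac{N + 2}{Q - 10} = \frac{2 + N}{-10 + Q}$)
$\left(B{\left(5,s \right)} - 40\right) p{\left(-3,-1 \right)} = \left(\frac{2 + 2}{-10 + 5} - 40\right) \left(-1\right) = \left(\frac{1}{-5} \cdot 4 - 40\right) \left(-1\right) = \left(\left(- \frac{1}{5}\right) 4 - 40\right) \left(-1\right) = \left(- \frac{4}{5} - 40\right) \left(-1\right) = \left(- \frac{204}{5}\right) \left(-1\right) = \frac{204}{5}$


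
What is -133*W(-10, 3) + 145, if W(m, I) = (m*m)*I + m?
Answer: -38425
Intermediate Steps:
W(m, I) = m + I*m**2 (W(m, I) = m**2*I + m = I*m**2 + m = m + I*m**2)
-133*W(-10, 3) + 145 = -(-1330)*(1 + 3*(-10)) + 145 = -(-1330)*(1 - 30) + 145 = -(-1330)*(-29) + 145 = -133*290 + 145 = -38570 + 145 = -38425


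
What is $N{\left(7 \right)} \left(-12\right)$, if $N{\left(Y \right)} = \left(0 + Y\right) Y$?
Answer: $-588$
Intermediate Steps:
$N{\left(Y \right)} = Y^{2}$ ($N{\left(Y \right)} = Y Y = Y^{2}$)
$N{\left(7 \right)} \left(-12\right) = 7^{2} \left(-12\right) = 49 \left(-12\right) = -588$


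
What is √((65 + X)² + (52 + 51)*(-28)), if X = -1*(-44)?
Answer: √8997 ≈ 94.853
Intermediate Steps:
X = 44
√((65 + X)² + (52 + 51)*(-28)) = √((65 + 44)² + (52 + 51)*(-28)) = √(109² + 103*(-28)) = √(11881 - 2884) = √8997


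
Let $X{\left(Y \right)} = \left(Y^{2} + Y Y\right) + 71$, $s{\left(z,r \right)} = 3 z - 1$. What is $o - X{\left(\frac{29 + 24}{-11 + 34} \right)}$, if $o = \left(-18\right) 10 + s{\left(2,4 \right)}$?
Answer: $- \frac{135752}{529} \approx -256.62$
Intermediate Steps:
$s{\left(z,r \right)} = -1 + 3 z$
$o = -175$ ($o = \left(-18\right) 10 + \left(-1 + 3 \cdot 2\right) = -180 + \left(-1 + 6\right) = -180 + 5 = -175$)
$X{\left(Y \right)} = 71 + 2 Y^{2}$ ($X{\left(Y \right)} = \left(Y^{2} + Y^{2}\right) + 71 = 2 Y^{2} + 71 = 71 + 2 Y^{2}$)
$o - X{\left(\frac{29 + 24}{-11 + 34} \right)} = -175 - \left(71 + 2 \left(\frac{29 + 24}{-11 + 34}\right)^{2}\right) = -175 - \left(71 + 2 \left(\frac{53}{23}\right)^{2}\right) = -175 - \left(71 + 2 \cdot \frac{2809}{529}\right) = -175 - \left(71 + \frac{5618}{529}\right) = -175 - \frac{43177}{529} = - \frac{135752}{529}$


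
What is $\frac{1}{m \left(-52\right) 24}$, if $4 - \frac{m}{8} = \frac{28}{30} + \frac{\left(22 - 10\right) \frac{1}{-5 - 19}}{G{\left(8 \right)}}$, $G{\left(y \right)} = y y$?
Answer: $- \frac{5}{153478} \approx -3.2578 \cdot 10^{-5}$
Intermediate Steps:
$G{\left(y \right)} = y^{2}$
$m = \frac{5903}{240}$ ($m = 32 - 8 \left(\frac{28}{30} + \frac{\left(22 - 10\right) \frac{1}{-5 - 19}}{8^{2}}\right) = 32 - 8 \left(28 \cdot \frac{1}{30} + \frac{12 \frac{1}{-24}}{64}\right) = 32 - 8 \left(\frac{14}{15} + 12 \left(- \frac{1}{24}\right) \frac{1}{64}\right) = 32 - 8 \left(\frac{14}{15} - \frac{1}{128}\right) = 32 - \frac{1777}{240} = \frac{5903}{240} \approx 24.596$)
$\frac{1}{m \left(-52\right) 24} = \frac{1}{\frac{5903}{240} \left(-52\right) 24} = \frac{1}{\left(- \frac{76739}{60}\right) 24} = \frac{1}{- \frac{153478}{5}} = - \frac{5}{153478}$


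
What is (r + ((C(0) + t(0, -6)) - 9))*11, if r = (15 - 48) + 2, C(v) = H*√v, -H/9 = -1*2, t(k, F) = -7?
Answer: -517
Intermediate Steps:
H = 18 (H = -(-9)*2 = -9*(-2) = 18)
C(v) = 18*√v
r = -31 (r = -33 + 2 = -31)
(r + ((C(0) + t(0, -6)) - 9))*11 = (-31 + ((18*√0 - 7) - 9))*11 = (-31 + ((18*0 - 7) - 9))*11 = (-31 + ((0 - 7) - 9))*11 = (-31 + (-7 - 9))*11 = (-31 - 16)*11 = -47*11 = -517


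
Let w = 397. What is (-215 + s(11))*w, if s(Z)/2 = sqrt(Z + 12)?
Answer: -85355 + 794*sqrt(23) ≈ -81547.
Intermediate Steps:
s(Z) = 2*sqrt(12 + Z) (s(Z) = 2*sqrt(Z + 12) = 2*sqrt(12 + Z))
(-215 + s(11))*w = (-215 + 2*sqrt(12 + 11))*397 = (-215 + 2*sqrt(23))*397 = -85355 + 794*sqrt(23)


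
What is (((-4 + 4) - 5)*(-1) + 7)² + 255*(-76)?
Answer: -19236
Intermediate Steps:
(((-4 + 4) - 5)*(-1) + 7)² + 255*(-76) = ((0 - 5)*(-1) + 7)² - 19380 = (-5*(-1) + 7)² - 19380 = (5 + 7)² - 19380 = 12² - 19380 = 144 - 19380 = -19236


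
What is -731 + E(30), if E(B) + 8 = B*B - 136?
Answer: 25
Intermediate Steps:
E(B) = -144 + B**2 (E(B) = -8 + (B*B - 136) = -8 + (B**2 - 136) = -8 + (-136 + B**2) = -144 + B**2)
-731 + E(30) = -731 + (-144 + 30**2) = -731 + (-144 + 900) = -731 + 756 = 25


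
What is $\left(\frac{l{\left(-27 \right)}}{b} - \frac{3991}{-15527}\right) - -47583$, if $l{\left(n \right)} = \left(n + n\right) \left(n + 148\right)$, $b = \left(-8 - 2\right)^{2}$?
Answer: $\frac{36890534891}{776350} \approx 47518.0$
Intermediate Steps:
$b = 100$ ($b = \left(-10\right)^{2} = 100$)
$l{\left(n \right)} = 2 n \left(148 + n\right)$
$\left(\frac{l{\left(-27 \right)}}{b} - \frac{3991}{-15527}\right) - -47583 = \left(\frac{2 \left(-27\right) \left(148 - 27\right)}{100} - \frac{3991}{-15527}\right) - -47583 = \left(2 \left(-27\right) 121 \cdot \frac{1}{100} - - \frac{3991}{15527}\right) + 47583 = \left(\left(-6534\right) \frac{1}{100} + \frac{3991}{15527}\right) + 47583 = \left(- \frac{3267}{50} + \frac{3991}{15527}\right) + 47583 = - \frac{50527159}{776350} + 47583 = \frac{36890534891}{776350}$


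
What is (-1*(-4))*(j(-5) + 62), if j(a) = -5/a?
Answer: 252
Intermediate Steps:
(-1*(-4))*(j(-5) + 62) = (-1*(-4))*(-5/(-5) + 62) = 4*(-5*(-⅕) + 62) = 4*(1 + 62) = 4*63 = 252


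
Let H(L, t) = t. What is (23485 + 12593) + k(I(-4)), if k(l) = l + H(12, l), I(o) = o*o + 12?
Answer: 36134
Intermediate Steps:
I(o) = 12 + o² (I(o) = o² + 12 = 12 + o²)
k(l) = 2*l (k(l) = l + l = 2*l)
(23485 + 12593) + k(I(-4)) = (23485 + 12593) + 2*(12 + (-4)²) = 36078 + 2*(12 + 16) = 36078 + 2*28 = 36078 + 56 = 36134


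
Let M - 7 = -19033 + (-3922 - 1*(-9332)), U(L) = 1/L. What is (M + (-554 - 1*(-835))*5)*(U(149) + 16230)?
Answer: -29529507181/149 ≈ -1.9818e+8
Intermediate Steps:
M = -13616 (M = 7 + (-19033 + (-3922 - 1*(-9332))) = 7 + (-19033 + (-3922 + 9332)) = 7 + (-19033 + 5410) = 7 - 13623 = -13616)
(M + (-554 - 1*(-835))*5)*(U(149) + 16230) = (-13616 + (-554 - 1*(-835))*5)*(1/149 + 16230) = (-13616 + (-554 + 835)*5)*(1/149 + 16230) = (-13616 + 281*5)*(2418271/149) = (-13616 + 1405)*(2418271/149) = -12211*2418271/149 = -29529507181/149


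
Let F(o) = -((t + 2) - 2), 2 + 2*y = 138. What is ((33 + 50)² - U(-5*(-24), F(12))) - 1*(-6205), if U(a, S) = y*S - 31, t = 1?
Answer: 13193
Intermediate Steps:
y = 68 (y = -1 + (½)*138 = -1 + 69 = 68)
F(o) = -1 (F(o) = -((1 + 2) - 2) = -(3 - 2) = -1*1 = -1)
U(a, S) = -31 + 68*S (U(a, S) = 68*S - 31 = -31 + 68*S)
((33 + 50)² - U(-5*(-24), F(12))) - 1*(-6205) = ((33 + 50)² - (-31 + 68*(-1))) - 1*(-6205) = (83² - (-31 - 68)) + 6205 = (6889 - 1*(-99)) + 6205 = (6889 + 99) + 6205 = 6988 + 6205 = 13193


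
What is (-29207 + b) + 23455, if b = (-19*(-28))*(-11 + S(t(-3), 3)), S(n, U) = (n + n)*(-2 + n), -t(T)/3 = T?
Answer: 55428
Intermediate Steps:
t(T) = -3*T
S(n, U) = 2*n*(-2 + n) (S(n, U) = (2*n)*(-2 + n) = 2*n*(-2 + n))
b = 61180 (b = (-19*(-28))*(-11 + 2*(-3*(-3))*(-2 - 3*(-3))) = 532*(-11 + 2*9*(-2 + 9)) = 532*(-11 + 2*9*7) = 532*(-11 + 126) = 532*115 = 61180)
(-29207 + b) + 23455 = (-29207 + 61180) + 23455 = 31973 + 23455 = 55428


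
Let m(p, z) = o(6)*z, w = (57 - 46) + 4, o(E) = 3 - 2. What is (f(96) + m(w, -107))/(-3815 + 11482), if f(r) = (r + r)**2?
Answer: 36757/7667 ≈ 4.7942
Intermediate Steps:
o(E) = 1
f(r) = 4*r**2 (f(r) = (2*r)**2 = 4*r**2)
w = 15 (w = 11 + 4 = 15)
m(p, z) = z (m(p, z) = 1*z = z)
(f(96) + m(w, -107))/(-3815 + 11482) = (4*96**2 - 107)/(-3815 + 11482) = (4*9216 - 107)/7667 = (36864 - 107)*(1/7667) = 36757*(1/7667) = 36757/7667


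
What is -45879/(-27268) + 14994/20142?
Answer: 74052845/30512892 ≈ 2.4269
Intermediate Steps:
-45879/(-27268) + 14994/20142 = -45879*(-1/27268) + 14994*(1/20142) = 45879/27268 + 833/1119 = 74052845/30512892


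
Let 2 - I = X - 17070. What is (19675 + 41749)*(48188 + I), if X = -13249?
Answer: 4822336816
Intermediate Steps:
I = 30321 (I = 2 - (-13249 - 17070) = 2 - 1*(-30319) = 2 + 30319 = 30321)
(19675 + 41749)*(48188 + I) = (19675 + 41749)*(48188 + 30321) = 61424*78509 = 4822336816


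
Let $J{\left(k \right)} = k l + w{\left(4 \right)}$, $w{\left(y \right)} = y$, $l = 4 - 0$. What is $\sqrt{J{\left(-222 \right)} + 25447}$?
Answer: $11 \sqrt{203} \approx 156.73$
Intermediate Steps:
$l = 4$ ($l = 4 + 0 = 4$)
$J{\left(k \right)} = 4 + 4 k$ ($J{\left(k \right)} = k 4 + 4 = 4 k + 4 = 4 + 4 k$)
$\sqrt{J{\left(-222 \right)} + 25447} = \sqrt{\left(4 + 4 \left(-222\right)\right) + 25447} = \sqrt{\left(4 - 888\right) + 25447} = \sqrt{-884 + 25447} = \sqrt{24563} = 11 \sqrt{203}$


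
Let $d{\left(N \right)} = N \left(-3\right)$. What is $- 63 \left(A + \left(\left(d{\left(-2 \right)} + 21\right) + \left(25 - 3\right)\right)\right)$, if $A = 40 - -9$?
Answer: $-6174$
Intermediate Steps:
$d{\left(N \right)} = - 3 N$
$A = 49$ ($A = 40 + 9 = 49$)
$- 63 \left(A + \left(\left(d{\left(-2 \right)} + 21\right) + \left(25 - 3\right)\right)\right) = - 63 \left(49 + \left(\left(\left(-3\right) \left(-2\right) + 21\right) + \left(25 - 3\right)\right)\right) = - 63 \left(49 + \left(\left(6 + 21\right) + 22\right)\right) = - 63 \left(49 + \left(27 + 22\right)\right) = - 63 \left(49 + 49\right) = \left(-63\right) 98 = -6174$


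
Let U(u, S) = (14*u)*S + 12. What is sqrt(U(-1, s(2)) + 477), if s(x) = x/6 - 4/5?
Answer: sqrt(111495)/15 ≈ 22.261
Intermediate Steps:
s(x) = -4/5 + x/6 (s(x) = x*(1/6) - 4*1/5 = x/6 - 4/5 = -4/5 + x/6)
U(u, S) = 12 + 14*S*u (U(u, S) = 14*S*u + 12 = 12 + 14*S*u)
sqrt(U(-1, s(2)) + 477) = sqrt((12 + 14*(-4/5 + (1/6)*2)*(-1)) + 477) = sqrt((12 + 14*(-4/5 + 1/3)*(-1)) + 477) = sqrt((12 + 14*(-7/15)*(-1)) + 477) = sqrt((12 + 98/15) + 477) = sqrt(278/15 + 477) = sqrt(7433/15) = sqrt(111495)/15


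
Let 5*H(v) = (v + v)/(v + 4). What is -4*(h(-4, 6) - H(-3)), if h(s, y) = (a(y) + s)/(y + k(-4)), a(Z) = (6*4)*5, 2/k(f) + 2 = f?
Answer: -7368/85 ≈ -86.682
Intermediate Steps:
H(v) = 2*v/(5*(4 + v)) (H(v) = ((v + v)/(v + 4))/5 = ((2*v)/(4 + v))/5 = (2*v/(4 + v))/5 = 2*v/(5*(4 + v)))
k(f) = 2/(-2 + f)
a(Z) = 120 (a(Z) = 24*5 = 120)
h(s, y) = (120 + s)/(-⅓ + y) (h(s, y) = (120 + s)/(y + 2/(-2 - 4)) = (120 + s)/(y + 2/(-6)) = (120 + s)/(y + 2*(-⅙)) = (120 + s)/(y - ⅓) = (120 + s)/(-⅓ + y))
-4*(h(-4, 6) - H(-3)) = -4*(3*(120 - 4)/(-1 + 3*6) - 2*(-3)/(5*(4 - 3))) = -4*(3*116/(-1 + 18) - 2*(-3)/(5*1)) = -4*(3*116/17 - 2*(-3)/5) = -4*(3*(1/17)*116 - 1*(-6/5)) = -4*(348/17 + 6/5) = -4*1842/85 = -7368/85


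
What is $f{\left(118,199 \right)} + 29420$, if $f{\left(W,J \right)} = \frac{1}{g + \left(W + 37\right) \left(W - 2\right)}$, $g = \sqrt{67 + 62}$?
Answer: $\frac{9510905590800}{323280271} - \frac{\sqrt{129}}{323280271} \approx 29420.0$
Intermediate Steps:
$g = \sqrt{129} \approx 11.358$
$f{\left(W,J \right)} = \frac{1}{\sqrt{129} + \left(-2 + W\right) \left(37 + W\right)}$ ($f{\left(W,J \right)} = \frac{1}{\sqrt{129} + \left(W + 37\right) \left(W - 2\right)} = \frac{1}{\sqrt{129} + \left(37 + W\right) \left(-2 + W\right)} = \frac{1}{\sqrt{129} + \left(-2 + W\right) \left(37 + W\right)}$)
$f{\left(118,199 \right)} + 29420 = \frac{1}{-74 + \sqrt{129} + 118^{2} + 35 \cdot 118} + 29420 = \frac{1}{-74 + \sqrt{129} + 13924 + 4130} + 29420 = \frac{1}{17980 + \sqrt{129}} + 29420 = 29420 + \frac{1}{17980 + \sqrt{129}}$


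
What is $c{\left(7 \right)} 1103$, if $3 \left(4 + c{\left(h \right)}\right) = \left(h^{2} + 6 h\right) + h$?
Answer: $\frac{94858}{3} \approx 31619.0$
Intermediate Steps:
$c{\left(h \right)} = -4 + \frac{h^{2}}{3} + \frac{7 h}{3}$ ($c{\left(h \right)} = -4 + \frac{\left(h^{2} + 6 h\right) + h}{3} = -4 + \frac{h^{2} + 7 h}{3} = -4 + \left(\frac{h^{2}}{3} + \frac{7 h}{3}\right) = -4 + \frac{h^{2}}{3} + \frac{7 h}{3}$)
$c{\left(7 \right)} 1103 = \left(-4 + \frac{7^{2}}{3} + \frac{7}{3} \cdot 7\right) 1103 = \left(-4 + \frac{1}{3} \cdot 49 + \frac{49}{3}\right) 1103 = \left(-4 + \frac{49}{3} + \frac{49}{3}\right) 1103 = \frac{86}{3} \cdot 1103 = \frac{94858}{3}$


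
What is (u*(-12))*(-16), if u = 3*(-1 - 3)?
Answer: -2304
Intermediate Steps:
u = -12 (u = 3*(-4) = -12)
(u*(-12))*(-16) = -12*(-12)*(-16) = 144*(-16) = -2304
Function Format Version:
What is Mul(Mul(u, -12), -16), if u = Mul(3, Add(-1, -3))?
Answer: -2304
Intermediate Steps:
u = -12 (u = Mul(3, -4) = -12)
Mul(Mul(u, -12), -16) = Mul(Mul(-12, -12), -16) = Mul(144, -16) = -2304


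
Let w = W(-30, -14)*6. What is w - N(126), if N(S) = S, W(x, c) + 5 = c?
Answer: -240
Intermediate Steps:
W(x, c) = -5 + c
w = -114 (w = (-5 - 14)*6 = -19*6 = -114)
w - N(126) = -114 - 1*126 = -114 - 126 = -240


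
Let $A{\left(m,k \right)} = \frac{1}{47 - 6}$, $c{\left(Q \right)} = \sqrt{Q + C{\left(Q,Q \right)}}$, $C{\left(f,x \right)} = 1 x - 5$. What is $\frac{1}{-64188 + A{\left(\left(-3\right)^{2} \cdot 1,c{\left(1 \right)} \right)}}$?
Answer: $- \frac{41}{2631707} \approx -1.5579 \cdot 10^{-5}$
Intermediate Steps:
$C{\left(f,x \right)} = -5 + x$ ($C{\left(f,x \right)} = x - 5 = -5 + x$)
$c{\left(Q \right)} = \sqrt{-5 + 2 Q}$ ($c{\left(Q \right)} = \sqrt{Q + \left(-5 + Q\right)} = \sqrt{-5 + 2 Q}$)
$A{\left(m,k \right)} = \frac{1}{41}$
$\frac{1}{-64188 + A{\left(\left(-3\right)^{2} \cdot 1,c{\left(1 \right)} \right)}} = \frac{1}{-64188 + \frac{1}{41}} = \frac{1}{- \frac{2631707}{41}} = - \frac{41}{2631707}$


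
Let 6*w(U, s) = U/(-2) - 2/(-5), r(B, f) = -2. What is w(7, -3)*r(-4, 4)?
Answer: 31/30 ≈ 1.0333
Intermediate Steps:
w(U, s) = 1/15 - U/12 (w(U, s) = (U/(-2) - 2/(-5))/6 = (U*(-½) - 2*(-⅕))/6 = (-U/2 + ⅖)/6 = (⅖ - U/2)/6 = 1/15 - U/12)
w(7, -3)*r(-4, 4) = (1/15 - 1/12*7)*(-2) = (1/15 - 7/12)*(-2) = -31/60*(-2) = 31/30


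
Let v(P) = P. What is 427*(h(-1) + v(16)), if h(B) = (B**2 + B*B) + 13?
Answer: 13237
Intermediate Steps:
h(B) = 13 + 2*B**2 (h(B) = (B**2 + B**2) + 13 = 2*B**2 + 13 = 13 + 2*B**2)
427*(h(-1) + v(16)) = 427*((13 + 2*(-1)**2) + 16) = 427*((13 + 2*1) + 16) = 427*((13 + 2) + 16) = 427*(15 + 16) = 427*31 = 13237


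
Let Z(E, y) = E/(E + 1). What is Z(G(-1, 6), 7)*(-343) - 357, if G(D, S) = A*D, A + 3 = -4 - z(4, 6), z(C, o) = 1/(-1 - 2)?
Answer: -15071/23 ≈ -655.26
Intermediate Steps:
z(C, o) = -⅓ (z(C, o) = 1/(-3) = -⅓)
A = -20/3 (A = -3 + (-4 - 1*(-⅓)) = -3 + (-4 + ⅓) = -3 - 11/3 = -20/3 ≈ -6.6667)
G(D, S) = -20*D/3
Z(E, y) = E/(1 + E)
Z(G(-1, 6), 7)*(-343) - 357 = ((-20/3*(-1))/(1 - 20/3*(-1)))*(-343) - 357 = (20/(3*(1 + 20/3)))*(-343) - 357 = (20/(3*(23/3)))*(-343) - 357 = ((20/3)*(3/23))*(-343) - 357 = (20/23)*(-343) - 357 = -6860/23 - 357 = -15071/23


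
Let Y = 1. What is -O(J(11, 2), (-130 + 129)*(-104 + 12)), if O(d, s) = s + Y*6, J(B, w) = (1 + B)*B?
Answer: -98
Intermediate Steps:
J(B, w) = B*(1 + B)
O(d, s) = 6 + s (O(d, s) = s + 1*6 = s + 6 = 6 + s)
-O(J(11, 2), (-130 + 129)*(-104 + 12)) = -(6 + (-130 + 129)*(-104 + 12)) = -(6 - 1*(-92)) = -(6 + 92) = -1*98 = -98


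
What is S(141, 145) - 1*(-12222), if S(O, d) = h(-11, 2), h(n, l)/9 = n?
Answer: 12123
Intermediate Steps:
h(n, l) = 9*n
S(O, d) = -99 (S(O, d) = 9*(-11) = -99)
S(141, 145) - 1*(-12222) = -99 - 1*(-12222) = -99 + 12222 = 12123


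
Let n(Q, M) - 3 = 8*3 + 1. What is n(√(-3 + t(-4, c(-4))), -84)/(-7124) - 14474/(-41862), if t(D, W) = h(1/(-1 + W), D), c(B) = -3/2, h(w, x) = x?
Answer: 12742580/37278111 ≈ 0.34182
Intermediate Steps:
c(B) = -3/2 (c(B) = -3*½ = -3/2)
t(D, W) = D
n(Q, M) = 28 (n(Q, M) = 3 + (8*3 + 1) = 3 + (24 + 1) = 3 + 25 = 28)
n(√(-3 + t(-4, c(-4))), -84)/(-7124) - 14474/(-41862) = 28/(-7124) - 14474/(-41862) = 28*(-1/7124) - 14474*(-1/41862) = -7/1781 + 7237/20931 = 12742580/37278111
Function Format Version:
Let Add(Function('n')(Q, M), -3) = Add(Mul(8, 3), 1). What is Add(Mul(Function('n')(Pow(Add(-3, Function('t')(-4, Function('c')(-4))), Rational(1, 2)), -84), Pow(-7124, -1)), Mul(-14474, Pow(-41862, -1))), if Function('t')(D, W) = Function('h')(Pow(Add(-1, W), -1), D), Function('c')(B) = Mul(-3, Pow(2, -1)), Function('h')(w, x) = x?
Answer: Rational(12742580, 37278111) ≈ 0.34182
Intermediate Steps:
Function('c')(B) = Rational(-3, 2) (Function('c')(B) = Mul(-3, Rational(1, 2)) = Rational(-3, 2))
Function('t')(D, W) = D
Function('n')(Q, M) = 28 (Function('n')(Q, M) = Add(3, Add(Mul(8, 3), 1)) = Add(3, Add(24, 1)) = Add(3, 25) = 28)
Add(Mul(Function('n')(Pow(Add(-3, Function('t')(-4, Function('c')(-4))), Rational(1, 2)), -84), Pow(-7124, -1)), Mul(-14474, Pow(-41862, -1))) = Add(Mul(28, Pow(-7124, -1)), Mul(-14474, Pow(-41862, -1))) = Add(Mul(28, Rational(-1, 7124)), Mul(-14474, Rational(-1, 41862))) = Add(Rational(-7, 1781), Rational(7237, 20931)) = Rational(12742580, 37278111)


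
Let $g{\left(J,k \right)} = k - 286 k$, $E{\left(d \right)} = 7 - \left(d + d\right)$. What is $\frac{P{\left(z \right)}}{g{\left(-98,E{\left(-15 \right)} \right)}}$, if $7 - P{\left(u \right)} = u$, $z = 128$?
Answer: $\frac{121}{10545} \approx 0.011475$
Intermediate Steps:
$P{\left(u \right)} = 7 - u$
$E{\left(d \right)} = 7 - 2 d$
$g{\left(J,k \right)} = - 285 k$
$\frac{P{\left(z \right)}}{g{\left(-98,E{\left(-15 \right)} \right)}} = \frac{7 - 128}{\left(-285\right) \left(7 - -30\right)} = \frac{7 - 128}{\left(-285\right) \left(7 + 30\right)} = - \frac{121}{\left(-285\right) 37} = - \frac{121}{-10545} = \left(-121\right) \left(- \frac{1}{10545}\right) = \frac{121}{10545}$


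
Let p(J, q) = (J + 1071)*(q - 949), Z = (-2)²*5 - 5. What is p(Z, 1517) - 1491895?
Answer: -875047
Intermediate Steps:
Z = 15 (Z = 4*5 - 5 = 20 - 5 = 15)
p(J, q) = (-949 + q)*(1071 + J) (p(J, q) = (1071 + J)*(-949 + q) = (-949 + q)*(1071 + J))
p(Z, 1517) - 1491895 = (-1016379 - 949*15 + 1071*1517 + 15*1517) - 1491895 = (-1016379 - 14235 + 1624707 + 22755) - 1491895 = 616848 - 1491895 = -875047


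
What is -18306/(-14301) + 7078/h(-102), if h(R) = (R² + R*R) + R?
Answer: 3811639/2350131 ≈ 1.6219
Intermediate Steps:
h(R) = R + 2*R² (h(R) = (R² + R²) + R = 2*R² + R = R + 2*R²)
-18306/(-14301) + 7078/h(-102) = -18306/(-14301) + 7078/((-102*(1 + 2*(-102)))) = -18306*(-1/14301) + 7078/((-102*(1 - 204))) = 2034/1589 + 7078/((-102*(-203))) = 2034/1589 + 7078/20706 = 2034/1589 + 7078*(1/20706) = 2034/1589 + 3539/10353 = 3811639/2350131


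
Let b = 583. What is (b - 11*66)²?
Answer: 20449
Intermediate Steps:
(b - 11*66)² = (583 - 11*66)² = (583 - 726)² = (-143)² = 20449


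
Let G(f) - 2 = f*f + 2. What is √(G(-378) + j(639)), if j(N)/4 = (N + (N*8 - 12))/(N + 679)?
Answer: √62061107530/659 ≈ 378.03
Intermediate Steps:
G(f) = 4 + f² (G(f) = 2 + (f*f + 2) = 2 + (f² + 2) = 2 + (2 + f²) = 4 + f²)
j(N) = 4*(-12 + 9*N)/(679 + N) (j(N) = 4*((N + (N*8 - 12))/(N + 679)) = 4*((N + (8*N - 12))/(679 + N)) = 4*((N + (-12 + 8*N))/(679 + N)) = 4*((-12 + 9*N)/(679 + N)) = 4*(-12 + 9*N)/(679 + N))
√(G(-378) + j(639)) = √((4 + (-378)²) + 12*(-4 + 3*639)/(679 + 639)) = √((4 + 142884) + 12*(-4 + 1917)/1318) = √(142888 + 12*(1/1318)*1913) = √(142888 + 11478/659) = √(94174670/659) = √62061107530/659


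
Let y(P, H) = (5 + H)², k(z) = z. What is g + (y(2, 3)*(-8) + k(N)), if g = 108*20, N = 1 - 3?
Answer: 1646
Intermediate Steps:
N = -2
g = 2160
g + (y(2, 3)*(-8) + k(N)) = 2160 + ((5 + 3)²*(-8) - 2) = 2160 + (8²*(-8) - 2) = 2160 + (64*(-8) - 2) = 2160 + (-512 - 2) = 2160 - 514 = 1646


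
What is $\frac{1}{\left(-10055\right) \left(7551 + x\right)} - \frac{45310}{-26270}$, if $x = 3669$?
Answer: $\frac{511174277473}{296370521700} \approx 1.7248$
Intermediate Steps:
$\frac{1}{\left(-10055\right) \left(7551 + x\right)} - \frac{45310}{-26270} = \frac{1}{\left(-10055\right) \left(7551 + 3669\right)} - \frac{45310}{-26270} = - \frac{1}{10055 \cdot 11220} - - \frac{4531}{2627} = \left(- \frac{1}{10055}\right) \frac{1}{11220} + \frac{4531}{2627} = - \frac{1}{112817100} + \frac{4531}{2627} = \frac{511174277473}{296370521700}$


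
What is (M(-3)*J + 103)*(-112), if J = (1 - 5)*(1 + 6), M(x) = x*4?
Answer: -49168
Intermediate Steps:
M(x) = 4*x
J = -28 (J = -4*7 = -28)
(M(-3)*J + 103)*(-112) = ((4*(-3))*(-28) + 103)*(-112) = (-12*(-28) + 103)*(-112) = (336 + 103)*(-112) = 439*(-112) = -49168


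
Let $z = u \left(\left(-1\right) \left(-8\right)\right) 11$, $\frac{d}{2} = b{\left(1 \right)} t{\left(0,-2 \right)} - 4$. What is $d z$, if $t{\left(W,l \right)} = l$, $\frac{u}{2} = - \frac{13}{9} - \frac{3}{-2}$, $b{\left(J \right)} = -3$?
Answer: $\frac{352}{9} \approx 39.111$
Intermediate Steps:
$u = \frac{1}{9}$ ($u = 2 \left(- \frac{13}{9} - \frac{3}{-2}\right) = 2 \left(\left(-13\right) \frac{1}{9} - - \frac{3}{2}\right) = 2 \left(- \frac{13}{9} + \frac{3}{2}\right) = 2 \cdot \frac{1}{18} = \frac{1}{9} \approx 0.11111$)
$d = 4$ ($d = 2 \left(\left(-3\right) \left(-2\right) - 4\right) = 2 \left(6 - 4\right) = 2 \cdot 2 = 4$)
$z = \frac{88}{9}$ ($z = \frac{\left(-1\right) \left(-8\right)}{9} \cdot 11 = \frac{1}{9} \cdot 8 \cdot 11 = \frac{8}{9} \cdot 11 = \frac{88}{9} \approx 9.7778$)
$d z = 4 \cdot \frac{88}{9} = \frac{352}{9}$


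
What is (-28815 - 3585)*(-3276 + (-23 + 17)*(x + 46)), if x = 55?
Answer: 125776800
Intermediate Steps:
(-28815 - 3585)*(-3276 + (-23 + 17)*(x + 46)) = (-28815 - 3585)*(-3276 + (-23 + 17)*(55 + 46)) = -32400*(-3276 - 6*101) = -32400*(-3276 - 606) = -32400*(-3882) = 125776800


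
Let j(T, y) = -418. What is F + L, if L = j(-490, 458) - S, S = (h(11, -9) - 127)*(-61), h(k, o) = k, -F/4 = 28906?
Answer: -123118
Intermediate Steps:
F = -115624 (F = -4*28906 = -115624)
S = 7076 (S = (11 - 127)*(-61) = -116*(-61) = 7076)
L = -7494 (L = -418 - 1*7076 = -418 - 7076 = -7494)
F + L = -115624 - 7494 = -123118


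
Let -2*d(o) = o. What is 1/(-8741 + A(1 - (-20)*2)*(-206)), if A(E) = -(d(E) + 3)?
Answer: -1/12346 ≈ -8.0998e-5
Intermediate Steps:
d(o) = -o/2
A(E) = -3 + E/2 (A(E) = -(-E/2 + 3) = -(3 - E/2) = -3 + E/2)
1/(-8741 + A(1 - (-20)*2)*(-206)) = 1/(-8741 + (-3 + (1 - (-20)*2)/2)*(-206)) = 1/(-8741 + (-3 + (1 - 5*(-8))/2)*(-206)) = 1/(-8741 + (-3 + (1 + 40)/2)*(-206)) = 1/(-8741 + (-3 + (½)*41)*(-206)) = 1/(-8741 + (-3 + 41/2)*(-206)) = 1/(-8741 + (35/2)*(-206)) = 1/(-8741 - 3605) = 1/(-12346) = -1/12346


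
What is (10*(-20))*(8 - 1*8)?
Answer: 0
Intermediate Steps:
(10*(-20))*(8 - 1*8) = -200*(8 - 8) = -200*0 = 0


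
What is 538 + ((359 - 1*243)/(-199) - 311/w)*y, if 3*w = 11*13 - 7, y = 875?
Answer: -161702193/27064 ≈ -5974.8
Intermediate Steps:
w = 136/3 (w = (11*13 - 7)/3 = (143 - 7)/3 = (1/3)*136 = 136/3 ≈ 45.333)
538 + ((359 - 1*243)/(-199) - 311/w)*y = 538 + ((359 - 1*243)/(-199) - 311/136/3)*875 = 538 + ((359 - 243)*(-1/199) - 311*3/136)*875 = 538 + (116*(-1/199) - 933/136)*875 = 538 + (-116/199 - 933/136)*875 = 538 - 201443/27064*875 = 538 - 176262625/27064 = -161702193/27064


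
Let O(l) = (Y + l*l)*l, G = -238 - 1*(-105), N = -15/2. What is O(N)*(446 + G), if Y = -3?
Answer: -1000035/8 ≈ -1.2500e+5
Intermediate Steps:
N = -15/2 (N = -15*½ = -15/2 ≈ -7.5000)
G = -133 (G = -238 + 105 = -133)
O(l) = l*(-3 + l²) (O(l) = (-3 + l*l)*l = (-3 + l²)*l = l*(-3 + l²))
O(N)*(446 + G) = (-15*(-3 + (-15/2)²)/2)*(446 - 133) = -15*(-3 + 225/4)/2*313 = -15/2*213/4*313 = -3195/8*313 = -1000035/8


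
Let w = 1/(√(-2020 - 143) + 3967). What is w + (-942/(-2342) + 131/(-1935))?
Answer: 11939089953763/35663335018020 - I*√2163/15739252 ≈ 0.33477 - 2.9549e-6*I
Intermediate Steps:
w = 1/(3967 + I*√2163) (w = 1/(√(-2163) + 3967) = 1/(I*√2163 + 3967) = 1/(3967 + I*√2163) ≈ 0.00025204 - 2.955e-6*I)
w + (-942/(-2342) + 131/(-1935)) = (3967/15739252 - I*√2163/15739252) + (-942/(-2342) + 131/(-1935)) = (3967/15739252 - I*√2163/15739252) + (-942*(-1/2342) + 131*(-1/1935)) = (3967/15739252 - I*√2163/15739252) + (471/1171 - 131/1935) = (3967/15739252 - I*√2163/15739252) + 757984/2265885 = 11939089953763/35663335018020 - I*√2163/15739252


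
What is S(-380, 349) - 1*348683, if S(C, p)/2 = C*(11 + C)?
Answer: -68243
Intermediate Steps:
S(C, p) = 2*C*(11 + C) (S(C, p) = 2*(C*(11 + C)) = 2*C*(11 + C))
S(-380, 349) - 1*348683 = 2*(-380)*(11 - 380) - 1*348683 = 2*(-380)*(-369) - 348683 = 280440 - 348683 = -68243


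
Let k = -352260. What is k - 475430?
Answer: -827690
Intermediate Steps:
k - 475430 = -352260 - 475430 = -827690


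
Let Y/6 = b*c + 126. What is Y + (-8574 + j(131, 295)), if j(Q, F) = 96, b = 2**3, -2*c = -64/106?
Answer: -408498/53 ≈ -7707.5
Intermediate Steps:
c = 16/53 (c = -(-32)/106 = -1/2*(-32/53) = 16/53 ≈ 0.30189)
b = 8
Y = 40836/53 (Y = 6*(8*(16/53) + 126) = 6*(128/53 + 126) = 6*(6806/53) = 40836/53 ≈ 770.49)
Y + (-8574 + j(131, 295)) = 40836/53 + (-8574 + 96) = 40836/53 - 8478 = -408498/53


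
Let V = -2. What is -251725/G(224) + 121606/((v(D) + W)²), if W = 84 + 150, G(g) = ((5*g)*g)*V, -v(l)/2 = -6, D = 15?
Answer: 92988313/37029888 ≈ 2.5112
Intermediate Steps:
v(l) = 12 (v(l) = -2*(-6) = 12)
G(g) = -10*g² (G(g) = ((5*g)*g)*(-2) = (5*g²)*(-2) = -10*g²)
W = 234
-251725/G(224) + 121606/((v(D) + W)²) = -251725/((-10*224²)) + 121606/((12 + 234)²) = -251725/((-10*50176)) + 121606/(246²) = -251725/(-501760) + 121606/60516 = -251725*(-1/501760) + 121606*(1/60516) = 50345/100352 + 1483/738 = 92988313/37029888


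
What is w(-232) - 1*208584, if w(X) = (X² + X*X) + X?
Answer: -101168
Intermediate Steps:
w(X) = X + 2*X² (w(X) = (X² + X²) + X = 2*X² + X = X + 2*X²)
w(-232) - 1*208584 = -232*(1 + 2*(-232)) - 1*208584 = -232*(1 - 464) - 208584 = -232*(-463) - 208584 = 107416 - 208584 = -101168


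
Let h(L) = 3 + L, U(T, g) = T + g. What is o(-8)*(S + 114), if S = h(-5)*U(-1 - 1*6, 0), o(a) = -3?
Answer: -384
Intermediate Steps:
S = 14 (S = (3 - 5)*((-1 - 1*6) + 0) = -2*((-1 - 6) + 0) = -2*(-7 + 0) = -2*(-7) = 14)
o(-8)*(S + 114) = -3*(14 + 114) = -3*128 = -384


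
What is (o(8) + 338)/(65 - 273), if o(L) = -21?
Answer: -317/208 ≈ -1.5240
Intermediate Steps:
(o(8) + 338)/(65 - 273) = (-21 + 338)/(65 - 273) = 317/(-208) = 317*(-1/208) = -317/208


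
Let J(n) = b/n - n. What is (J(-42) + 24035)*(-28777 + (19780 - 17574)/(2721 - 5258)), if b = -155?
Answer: -24613653227665/35518 ≈ -6.9299e+8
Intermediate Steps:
J(n) = -n - 155/n (J(n) = -155/n - n = -n - 155/n)
(J(-42) + 24035)*(-28777 + (19780 - 17574)/(2721 - 5258)) = ((-1*(-42) - 155/(-42)) + 24035)*(-28777 + (19780 - 17574)/(2721 - 5258)) = ((42 - 155*(-1/42)) + 24035)*(-28777 + 2206/(-2537)) = ((42 + 155/42) + 24035)*(-28777 + 2206*(-1/2537)) = (1919/42 + 24035)*(-28777 - 2206/2537) = (1011389/42)*(-73009455/2537) = -24613653227665/35518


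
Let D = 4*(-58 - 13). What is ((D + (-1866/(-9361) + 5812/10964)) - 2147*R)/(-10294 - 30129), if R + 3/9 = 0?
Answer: -33283907512/3111580757769 ≈ -0.010697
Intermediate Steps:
D = -284 (D = 4*(-71) = -284)
R = -1/3 (R = -1/3 + 0 = -1/3 ≈ -0.33333)
((D + (-1866/(-9361) + 5812/10964)) - 2147*R)/(-10294 - 30129) = ((-284 + (-1866/(-9361) + 5812/10964)) - 2147*(-1/3))/(-10294 - 30129) = ((-284 + (-1866*(-1/9361) + 5812*(1/10964))) + 2147/3)/(-40423) = ((-284 + (1866/9361 + 1453/2741)) + 2147/3)*(-1/40423) = ((-284 + 18716239/25658501) + 2147/3)*(-1/40423) = (-7268298045/25658501 + 2147/3)*(-1/40423) = (33283907512/76975503)*(-1/40423) = -33283907512/3111580757769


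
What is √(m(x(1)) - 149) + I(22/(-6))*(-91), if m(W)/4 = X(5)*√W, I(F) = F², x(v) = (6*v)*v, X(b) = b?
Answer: -11011/9 + I*√(149 - 20*√6) ≈ -1223.4 + 10.001*I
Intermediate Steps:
x(v) = 6*v²
m(W) = 20*√W (m(W) = 4*(5*√W) = 20*√W)
√(m(x(1)) - 149) + I(22/(-6))*(-91) = √(20*√(6*1²) - 149) + (22/(-6))²*(-91) = √(20*√(6*1) - 149) + (22*(-⅙))²*(-91) = √(20*√6 - 149) + (-11/3)²*(-91) = √(-149 + 20*√6) + (121/9)*(-91) = √(-149 + 20*√6) - 11011/9 = -11011/9 + √(-149 + 20*√6)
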